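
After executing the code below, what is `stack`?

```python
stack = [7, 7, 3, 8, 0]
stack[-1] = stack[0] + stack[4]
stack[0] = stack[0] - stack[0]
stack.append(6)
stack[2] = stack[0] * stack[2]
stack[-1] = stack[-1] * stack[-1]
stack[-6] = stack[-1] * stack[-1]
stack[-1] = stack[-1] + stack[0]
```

[1296, 7, 0, 8, 7, 1332]

stack[-1] = stack[0]+stack[4] = 7+0 = 7 → [7, 7, 3, 8, 7]
stack[0] = stack[0]-stack[0] = 7-7 = 0 → [0, 7, 3, 8, 7]
append 6 → [0, 7, 3, 8, 7, 6]
stack[2] = stack[0]*stack[2] = 0*3 = 0 → [0, 7, 0, 8, 7, 6]
stack[-1] = stack[-1]*stack[-1] = 6*6 = 36 → [0, 7, 0, 8, 7, 36]
stack[-6] = stack[-1]*stack[-1] = 36*36 = 1296 → [1296, 7, 0, 8, 7, 36]
stack[-1] = stack[-1]+stack[0] = 36+1296 = 1332 → [1296, 7, 0, 8, 7, 1332]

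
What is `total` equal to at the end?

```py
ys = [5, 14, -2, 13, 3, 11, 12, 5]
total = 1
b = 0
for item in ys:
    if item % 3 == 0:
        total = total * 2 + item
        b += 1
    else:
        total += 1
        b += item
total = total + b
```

item=5: not %3==0, total = 1+1 = 2; b=5
item=14: not %3==0, total = 2+1 = 3; b=19
item=-2: not %3==0, total = 3+1 = 4; b=17
item=13: not %3==0, total = 4+1 = 5; b=30
item=3: %3==0, total = 5*2+3 = 13; b=31
item=11: not %3==0, total = 13+1 = 14; b=42
item=12: %3==0, total = 14*2+12 = 40; b=43
item=5: not %3==0, total = 40+1 = 41; b=48
total+b = 41+48 = 89

89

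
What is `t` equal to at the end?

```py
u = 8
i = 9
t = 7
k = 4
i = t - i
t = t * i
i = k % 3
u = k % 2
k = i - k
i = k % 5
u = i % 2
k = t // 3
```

i = 7-9 = -2
t = 7*(-2) = -14
i = 4%3 = 1
u = 4%2 = 0
k = 1-4 = -3
i = (-3)%5 = 2
u = 2%2 = 0
k = (-14)//3 = -5

-14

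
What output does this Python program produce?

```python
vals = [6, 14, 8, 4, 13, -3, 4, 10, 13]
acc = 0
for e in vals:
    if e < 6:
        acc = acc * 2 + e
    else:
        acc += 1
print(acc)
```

44

e=6: not <6, acc = 0+1 = 1
e=14: not <6, acc = 1+1 = 2
e=8: not <6, acc = 2+1 = 3
e=4: <6, acc = 3*2+4 = 10
e=13: not <6, acc = 10+1 = 11
e=-3: <6, acc = 11*2+(-3) = 19
e=4: <6, acc = 19*2+4 = 42
e=10: not <6, acc = 42+1 = 43
e=13: not <6, acc = 43+1 = 44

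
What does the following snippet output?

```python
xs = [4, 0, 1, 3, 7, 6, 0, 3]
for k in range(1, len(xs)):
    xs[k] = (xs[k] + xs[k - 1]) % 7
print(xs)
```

[4, 4, 5, 1, 1, 0, 0, 3]

k=1: xs[1] = (0+4)%7 = 4 → [4, 4, 1, 3, 7, 6, 0, 3]
k=2: xs[2] = (1+4)%7 = 5 → [4, 4, 5, 3, 7, 6, 0, 3]
k=3: xs[3] = (3+5)%7 = 1 → [4, 4, 5, 1, 7, 6, 0, 3]
k=4: xs[4] = (7+1)%7 = 1 → [4, 4, 5, 1, 1, 6, 0, 3]
k=5: xs[5] = (6+1)%7 = 0 → [4, 4, 5, 1, 1, 0, 0, 3]
k=6: xs[6] = (0+0)%7 = 0 → [4, 4, 5, 1, 1, 0, 0, 3]
k=7: xs[7] = (3+0)%7 = 3 → [4, 4, 5, 1, 1, 0, 0, 3]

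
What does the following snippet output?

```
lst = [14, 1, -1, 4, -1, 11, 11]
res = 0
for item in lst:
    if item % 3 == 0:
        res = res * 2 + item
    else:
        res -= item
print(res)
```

-39

item=14: not %3==0, res = 0-14 = -14
item=1: not %3==0, res = (-14)-1 = -15
item=-1: not %3==0, res = (-15)-(-1) = -14
item=4: not %3==0, res = (-14)-4 = -18
item=-1: not %3==0, res = (-18)-(-1) = -17
item=11: not %3==0, res = (-17)-11 = -28
item=11: not %3==0, res = (-28)-11 = -39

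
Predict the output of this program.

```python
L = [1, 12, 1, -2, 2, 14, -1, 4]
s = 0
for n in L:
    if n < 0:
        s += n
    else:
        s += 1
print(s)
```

3

n=1: not <0, s = 0+1 = 1
n=12: not <0, s = 1+1 = 2
n=1: not <0, s = 2+1 = 3
n=-2: <0, s = 3+(-2) = 1
n=2: not <0, s = 1+1 = 2
n=14: not <0, s = 2+1 = 3
n=-1: <0, s = 3+(-1) = 2
n=4: not <0, s = 2+1 = 3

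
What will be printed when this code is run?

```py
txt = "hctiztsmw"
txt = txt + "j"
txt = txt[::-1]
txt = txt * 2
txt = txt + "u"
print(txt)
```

jwmstzitchjwmstzitchu

+ 'j' → 'hctiztsmwj'
reverse → 'jwmstzitch'
repeat ×2 → 'jwmstzitchjwmstzitch'
+ 'u' → 'jwmstzitchjwmstzitchu'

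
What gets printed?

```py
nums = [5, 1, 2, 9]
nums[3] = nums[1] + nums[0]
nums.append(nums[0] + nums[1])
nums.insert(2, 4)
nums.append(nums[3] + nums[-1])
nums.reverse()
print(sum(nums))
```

nums[3] = nums[1]+nums[0] = 1+5 = 6 → [5, 1, 2, 6]
append nums[0]+nums[1] = 5+1 = 6 → [5, 1, 2, 6, 6]
insert 4 at 2 → [5, 1, 4, 2, 6, 6]
append nums[3]+nums[-1] = 2+6 = 8 → [5, 1, 4, 2, 6, 6, 8]
reverse → [8, 6, 6, 2, 4, 1, 5]
sum = 32

32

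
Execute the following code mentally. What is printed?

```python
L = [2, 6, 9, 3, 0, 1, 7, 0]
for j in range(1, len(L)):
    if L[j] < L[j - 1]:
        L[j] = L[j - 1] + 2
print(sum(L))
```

j=1: 6>=2, unchanged → [2, 6, 9, 3, 0, 1, 7, 0]
j=2: 9>=6, unchanged → [2, 6, 9, 3, 0, 1, 7, 0]
j=3: 3<9, L[3] = 9+2 = 11 → [2, 6, 9, 11, 0, 1, 7, 0]
j=4: 0<11, L[4] = 11+2 = 13 → [2, 6, 9, 11, 13, 1, 7, 0]
j=5: 1<13, L[5] = 13+2 = 15 → [2, 6, 9, 11, 13, 15, 7, 0]
j=6: 7<15, L[6] = 15+2 = 17 → [2, 6, 9, 11, 13, 15, 17, 0]
j=7: 0<17, L[7] = 17+2 = 19 → [2, 6, 9, 11, 13, 15, 17, 19]
sum = 92

92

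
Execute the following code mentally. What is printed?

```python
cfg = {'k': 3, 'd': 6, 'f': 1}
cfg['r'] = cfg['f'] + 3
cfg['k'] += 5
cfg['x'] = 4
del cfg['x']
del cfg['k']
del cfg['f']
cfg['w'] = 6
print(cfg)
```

cfg['r'] = cfg['f']+3 = 4 → {'k': 3, 'd': 6, 'f': 1, 'r': 4}
cfg['k'] = 3+5 = 8 → {'k': 8, 'd': 6, 'f': 1, 'r': 4}
cfg['x'] = 4 → {'k': 8, 'd': 6, 'f': 1, 'r': 4, 'x': 4}
del 'x' → {'k': 8, 'd': 6, 'f': 1, 'r': 4}
del 'k' → {'d': 6, 'f': 1, 'r': 4}
del 'f' → {'d': 6, 'r': 4}
cfg['w'] = 6 → {'d': 6, 'r': 4, 'w': 6}

{'d': 6, 'r': 4, 'w': 6}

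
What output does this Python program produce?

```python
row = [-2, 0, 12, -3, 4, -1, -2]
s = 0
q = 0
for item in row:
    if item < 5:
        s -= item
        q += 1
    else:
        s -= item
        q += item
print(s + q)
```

item=-2: <5, s = 0-(-2) = 2; q=1
item=0: <5, s = 2-0 = 2; q=2
item=12: not <5, s = 2-12 = -10; q=14
item=-3: <5, s = (-10)-(-3) = -7; q=15
item=4: <5, s = (-7)-4 = -11; q=16
item=-1: <5, s = (-11)-(-1) = -10; q=17
item=-2: <5, s = (-10)-(-2) = -8; q=18
s+q = (-8)+18 = 10

10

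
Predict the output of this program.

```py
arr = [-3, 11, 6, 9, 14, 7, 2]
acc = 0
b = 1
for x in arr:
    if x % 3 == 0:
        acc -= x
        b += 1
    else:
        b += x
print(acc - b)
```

-50

x=-3: %3==0, acc = 0-(-3) = 3; b=2
x=11: not %3==0; b=13
x=6: %3==0, acc = 3-6 = -3; b=14
x=9: %3==0, acc = (-3)-9 = -12; b=15
x=14: not %3==0; b=29
x=7: not %3==0; b=36
x=2: not %3==0; b=38
acc-b = (-12)-38 = -50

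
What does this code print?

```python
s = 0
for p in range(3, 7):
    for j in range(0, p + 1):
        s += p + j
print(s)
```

p=3,j=0: s = 0+3 = 3
p=3,j=1: s = 3+4 = 7
p=3,j=2: s = 7+5 = 12
p=3,j=3: s = 12+6 = 18
p=4,j=0: s = 18+4 = 22
p=4,j=1: s = 22+5 = 27
p=4,j=2: s = 27+6 = 33
p=4,j=3: s = 33+7 = 40
p=4,j=4: s = 40+8 = 48
p=5,j=0: s = 48+5 = 53
p=5,j=1: s = 53+6 = 59
p=5,j=2: s = 59+7 = 66
p=5,j=3: s = 66+8 = 74
p=5,j=4: s = 74+9 = 83
p=5,j=5: s = 83+10 = 93
p=6,j=0: s = 93+6 = 99
p=6,j=1: s = 99+7 = 106
p=6,j=2: s = 106+8 = 114
p=6,j=3: s = 114+9 = 123
p=6,j=4: s = 123+10 = 133
p=6,j=5: s = 133+11 = 144
p=6,j=6: s = 144+12 = 156

156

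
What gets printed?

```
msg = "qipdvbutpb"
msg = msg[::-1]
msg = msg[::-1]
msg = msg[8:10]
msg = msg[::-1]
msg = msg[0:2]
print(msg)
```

reverse → 'bptubvdpiq'
reverse → 'qipdvbutpb'
slice [8:10] → 'pb'
reverse → 'bp'
slice [0:2] → 'bp'

bp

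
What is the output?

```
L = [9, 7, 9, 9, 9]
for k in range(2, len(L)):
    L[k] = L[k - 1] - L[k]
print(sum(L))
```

k=2: L[2] = 7-9 = -2 → [9, 7, -2, 9, 9]
k=3: L[3] = (-2)-9 = -11 → [9, 7, -2, -11, 9]
k=4: L[4] = (-11)-9 = -20 → [9, 7, -2, -11, -20]
sum = -17

-17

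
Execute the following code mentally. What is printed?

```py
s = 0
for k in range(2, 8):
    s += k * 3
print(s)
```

81

k=2: s = 0+2*3 = 6
k=3: s = 6+3*3 = 15
k=4: s = 15+4*3 = 27
k=5: s = 27+5*3 = 42
k=6: s = 42+6*3 = 60
k=7: s = 60+7*3 = 81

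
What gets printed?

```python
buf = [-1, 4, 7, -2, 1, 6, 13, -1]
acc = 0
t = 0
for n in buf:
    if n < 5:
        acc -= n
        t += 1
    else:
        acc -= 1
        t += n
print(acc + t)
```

n=-1: <5, acc = 0-(-1) = 1; t=1
n=4: <5, acc = 1-4 = -3; t=2
n=7: not <5, acc = (-3)-1 = -4; t=9
n=-2: <5, acc = (-4)-(-2) = -2; t=10
n=1: <5, acc = (-2)-1 = -3; t=11
n=6: not <5, acc = (-3)-1 = -4; t=17
n=13: not <5, acc = (-4)-1 = -5; t=30
n=-1: <5, acc = (-5)-(-1) = -4; t=31
acc+t = (-4)+31 = 27

27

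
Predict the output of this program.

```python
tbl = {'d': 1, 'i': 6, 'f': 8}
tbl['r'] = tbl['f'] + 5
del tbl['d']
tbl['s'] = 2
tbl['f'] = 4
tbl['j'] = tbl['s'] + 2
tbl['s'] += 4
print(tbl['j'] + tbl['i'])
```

tbl['r'] = tbl['f']+5 = 13 → {'d': 1, 'i': 6, 'f': 8, 'r': 13}
del 'd' → {'i': 6, 'f': 8, 'r': 13}
tbl['s'] = 2 → {'i': 6, 'f': 8, 'r': 13, 's': 2}
tbl['f'] = 4 → {'i': 6, 'f': 4, 'r': 13, 's': 2}
tbl['j'] = tbl['s']+2 = 4 → {'i': 6, 'f': 4, 'r': 13, 's': 2, 'j': 4}
tbl['s'] = 2+4 = 6 → {'i': 6, 'f': 4, 'r': 13, 's': 6, 'j': 4}
tbl['j']+tbl['i'] = 4+6 = 10

10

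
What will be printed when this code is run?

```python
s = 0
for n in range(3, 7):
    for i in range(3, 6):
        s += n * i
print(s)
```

n=3,i=3: s = 0+9 = 9
n=3,i=4: s = 9+12 = 21
n=3,i=5: s = 21+15 = 36
n=4,i=3: s = 36+12 = 48
n=4,i=4: s = 48+16 = 64
n=4,i=5: s = 64+20 = 84
n=5,i=3: s = 84+15 = 99
n=5,i=4: s = 99+20 = 119
n=5,i=5: s = 119+25 = 144
n=6,i=3: s = 144+18 = 162
n=6,i=4: s = 162+24 = 186
n=6,i=5: s = 186+30 = 216

216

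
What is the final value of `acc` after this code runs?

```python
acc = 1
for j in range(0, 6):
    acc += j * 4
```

61

j=0: acc = 1+0*4 = 1
j=1: acc = 1+1*4 = 5
j=2: acc = 5+2*4 = 13
j=3: acc = 13+3*4 = 25
j=4: acc = 25+4*4 = 41
j=5: acc = 41+5*4 = 61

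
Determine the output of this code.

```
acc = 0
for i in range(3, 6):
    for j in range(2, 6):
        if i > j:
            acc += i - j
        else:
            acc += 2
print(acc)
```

22

i=3,j=2: 3>2, acc = 0+1 = 1
i=3,j=3: not 3>3, acc = 1+2 = 3
i=3,j=4: not 3>4, acc = 3+2 = 5
i=3,j=5: not 3>5, acc = 5+2 = 7
i=4,j=2: 4>2, acc = 7+2 = 9
i=4,j=3: 4>3, acc = 9+1 = 10
i=4,j=4: not 4>4, acc = 10+2 = 12
i=4,j=5: not 4>5, acc = 12+2 = 14
i=5,j=2: 5>2, acc = 14+3 = 17
i=5,j=3: 5>3, acc = 17+2 = 19
i=5,j=4: 5>4, acc = 19+1 = 20
i=5,j=5: not 5>5, acc = 20+2 = 22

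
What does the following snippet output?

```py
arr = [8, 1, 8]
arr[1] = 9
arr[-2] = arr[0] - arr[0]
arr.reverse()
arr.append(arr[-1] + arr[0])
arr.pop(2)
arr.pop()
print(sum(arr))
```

arr[1] = 9 → [8, 9, 8]
arr[-2] = arr[0]-arr[0] = 8-8 = 0 → [8, 0, 8]
reverse → [8, 0, 8]
append arr[-1]+arr[0] = 8+8 = 16 → [8, 0, 8, 16]
pop(2) removes 8 → [8, 0, 16]
pop() removes 16 → [8, 0]
sum = 8

8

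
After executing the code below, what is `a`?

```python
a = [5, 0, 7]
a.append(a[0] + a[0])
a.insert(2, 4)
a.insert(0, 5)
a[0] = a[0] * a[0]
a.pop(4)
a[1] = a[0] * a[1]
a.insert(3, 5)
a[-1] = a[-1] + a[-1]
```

append a[0]+a[0] = 5+5 = 10 → [5, 0, 7, 10]
insert 4 at 2 → [5, 0, 4, 7, 10]
insert 5 at 0 → [5, 5, 0, 4, 7, 10]
a[0] = a[0]*a[0] = 5*5 = 25 → [25, 5, 0, 4, 7, 10]
pop(4) removes 7 → [25, 5, 0, 4, 10]
a[1] = a[0]*a[1] = 25*5 = 125 → [25, 125, 0, 4, 10]
insert 5 at 3 → [25, 125, 0, 5, 4, 10]
a[-1] = a[-1]+a[-1] = 10+10 = 20 → [25, 125, 0, 5, 4, 20]

[25, 125, 0, 5, 4, 20]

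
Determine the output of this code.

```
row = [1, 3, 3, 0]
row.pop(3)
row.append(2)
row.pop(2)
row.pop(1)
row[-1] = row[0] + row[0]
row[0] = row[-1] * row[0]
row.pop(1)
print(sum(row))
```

pop(3) removes 0 → [1, 3, 3]
append 2 → [1, 3, 3, 2]
pop(2) removes 3 → [1, 3, 2]
pop(1) removes 3 → [1, 2]
row[-1] = row[0]+row[0] = 1+1 = 2 → [1, 2]
row[0] = row[-1]*row[0] = 2*1 = 2 → [2, 2]
pop(1) removes 2 → [2]
sum = 2

2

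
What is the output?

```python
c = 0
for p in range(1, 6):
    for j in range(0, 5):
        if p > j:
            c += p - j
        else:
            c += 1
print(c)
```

45

p=1,j=0: 1>0, c = 0+1 = 1
p=1,j=1: not 1>1, c = 1+1 = 2
p=1,j=2: not 1>2, c = 2+1 = 3
p=1,j=3: not 1>3, c = 3+1 = 4
p=1,j=4: not 1>4, c = 4+1 = 5
p=2,j=0: 2>0, c = 5+2 = 7
p=2,j=1: 2>1, c = 7+1 = 8
p=2,j=2: not 2>2, c = 8+1 = 9
p=2,j=3: not 2>3, c = 9+1 = 10
p=2,j=4: not 2>4, c = 10+1 = 11
p=3,j=0: 3>0, c = 11+3 = 14
p=3,j=1: 3>1, c = 14+2 = 16
p=3,j=2: 3>2, c = 16+1 = 17
p=3,j=3: not 3>3, c = 17+1 = 18
p=3,j=4: not 3>4, c = 18+1 = 19
p=4,j=0: 4>0, c = 19+4 = 23
p=4,j=1: 4>1, c = 23+3 = 26
p=4,j=2: 4>2, c = 26+2 = 28
p=4,j=3: 4>3, c = 28+1 = 29
p=4,j=4: not 4>4, c = 29+1 = 30
p=5,j=0: 5>0, c = 30+5 = 35
p=5,j=1: 5>1, c = 35+4 = 39
p=5,j=2: 5>2, c = 39+3 = 42
p=5,j=3: 5>3, c = 42+2 = 44
p=5,j=4: 5>4, c = 44+1 = 45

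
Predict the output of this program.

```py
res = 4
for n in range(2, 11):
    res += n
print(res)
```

58

n=2: res = 4+2 = 6
n=3: res = 6+3 = 9
n=4: res = 9+4 = 13
n=5: res = 13+5 = 18
n=6: res = 18+6 = 24
n=7: res = 24+7 = 31
n=8: res = 31+8 = 39
n=9: res = 39+9 = 48
n=10: res = 48+10 = 58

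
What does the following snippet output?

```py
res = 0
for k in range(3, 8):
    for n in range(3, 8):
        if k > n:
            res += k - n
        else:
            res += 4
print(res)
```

k=3,n=3: not 3>3, res = 0+4 = 4
k=3,n=4: not 3>4, res = 4+4 = 8
k=3,n=5: not 3>5, res = 8+4 = 12
k=3,n=6: not 3>6, res = 12+4 = 16
k=3,n=7: not 3>7, res = 16+4 = 20
k=4,n=3: 4>3, res = 20+1 = 21
k=4,n=4: not 4>4, res = 21+4 = 25
k=4,n=5: not 4>5, res = 25+4 = 29
k=4,n=6: not 4>6, res = 29+4 = 33
k=4,n=7: not 4>7, res = 33+4 = 37
k=5,n=3: 5>3, res = 37+2 = 39
k=5,n=4: 5>4, res = 39+1 = 40
k=5,n=5: not 5>5, res = 40+4 = 44
k=5,n=6: not 5>6, res = 44+4 = 48
k=5,n=7: not 5>7, res = 48+4 = 52
k=6,n=3: 6>3, res = 52+3 = 55
k=6,n=4: 6>4, res = 55+2 = 57
k=6,n=5: 6>5, res = 57+1 = 58
k=6,n=6: not 6>6, res = 58+4 = 62
k=6,n=7: not 6>7, res = 62+4 = 66
k=7,n=3: 7>3, res = 66+4 = 70
k=7,n=4: 7>4, res = 70+3 = 73
k=7,n=5: 7>5, res = 73+2 = 75
k=7,n=6: 7>6, res = 75+1 = 76
k=7,n=7: not 7>7, res = 76+4 = 80

80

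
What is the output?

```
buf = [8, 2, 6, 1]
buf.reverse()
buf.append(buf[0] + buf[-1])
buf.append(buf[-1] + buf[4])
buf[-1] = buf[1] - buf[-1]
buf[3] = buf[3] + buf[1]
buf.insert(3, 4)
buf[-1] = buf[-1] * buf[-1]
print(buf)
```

[1, 6, 2, 4, 14, 9, 144]

reverse → [1, 6, 2, 8]
append buf[0]+buf[-1] = 1+8 = 9 → [1, 6, 2, 8, 9]
append buf[-1]+buf[4] = 9+9 = 18 → [1, 6, 2, 8, 9, 18]
buf[-1] = buf[1]-buf[-1] = 6-18 = -12 → [1, 6, 2, 8, 9, -12]
buf[3] = buf[3]+buf[1] = 8+6 = 14 → [1, 6, 2, 14, 9, -12]
insert 4 at 3 → [1, 6, 2, 4, 14, 9, -12]
buf[-1] = buf[-1]*buf[-1] = (-12)*(-12) = 144 → [1, 6, 2, 4, 14, 9, 144]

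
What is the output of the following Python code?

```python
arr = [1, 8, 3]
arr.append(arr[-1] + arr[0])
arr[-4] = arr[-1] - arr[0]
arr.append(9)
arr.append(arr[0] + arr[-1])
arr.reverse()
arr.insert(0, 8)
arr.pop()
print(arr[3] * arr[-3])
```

append arr[-1]+arr[0] = 3+1 = 4 → [1, 8, 3, 4]
arr[-4] = arr[-1]-arr[0] = 4-1 = 3 → [3, 8, 3, 4]
append 9 → [3, 8, 3, 4, 9]
append arr[0]+arr[-1] = 3+9 = 12 → [3, 8, 3, 4, 9, 12]
reverse → [12, 9, 4, 3, 8, 3]
insert 8 at 0 → [8, 12, 9, 4, 3, 8, 3]
pop() removes 3 → [8, 12, 9, 4, 3, 8]
arr[3]*arr[-3] = 4*4 = 16

16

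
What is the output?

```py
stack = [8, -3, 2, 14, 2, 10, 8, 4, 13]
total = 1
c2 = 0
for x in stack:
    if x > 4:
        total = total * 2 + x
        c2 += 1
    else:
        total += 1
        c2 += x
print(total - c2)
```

373

x=8: >4, total = 1*2+8 = 10; c2=1
x=-3: not >4, total = 10+1 = 11; c2=-2
x=2: not >4, total = 11+1 = 12; c2=0
x=14: >4, total = 12*2+14 = 38; c2=1
x=2: not >4, total = 38+1 = 39; c2=3
x=10: >4, total = 39*2+10 = 88; c2=4
x=8: >4, total = 88*2+8 = 184; c2=5
x=4: not >4, total = 184+1 = 185; c2=9
x=13: >4, total = 185*2+13 = 383; c2=10
total-c2 = 383-10 = 373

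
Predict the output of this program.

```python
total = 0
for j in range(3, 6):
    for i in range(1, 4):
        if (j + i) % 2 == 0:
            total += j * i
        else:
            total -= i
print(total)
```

j=3,i=1: even sum, total = 0+3 = 3
j=3,i=2: odd sum, total = 3-2 = 1
j=3,i=3: even sum, total = 1+9 = 10
j=4,i=1: odd sum, total = 10-1 = 9
j=4,i=2: even sum, total = 9+8 = 17
j=4,i=3: odd sum, total = 17-3 = 14
j=5,i=1: even sum, total = 14+5 = 19
j=5,i=2: odd sum, total = 19-2 = 17
j=5,i=3: even sum, total = 17+15 = 32

32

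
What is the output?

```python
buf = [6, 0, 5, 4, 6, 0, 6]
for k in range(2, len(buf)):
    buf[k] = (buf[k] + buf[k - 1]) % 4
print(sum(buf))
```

k=2: buf[2] = (5+0)%4 = 1 → [6, 0, 1, 4, 6, 0, 6]
k=3: buf[3] = (4+1)%4 = 1 → [6, 0, 1, 1, 6, 0, 6]
k=4: buf[4] = (6+1)%4 = 3 → [6, 0, 1, 1, 3, 0, 6]
k=5: buf[5] = (0+3)%4 = 3 → [6, 0, 1, 1, 3, 3, 6]
k=6: buf[6] = (6+3)%4 = 1 → [6, 0, 1, 1, 3, 3, 1]
sum = 15

15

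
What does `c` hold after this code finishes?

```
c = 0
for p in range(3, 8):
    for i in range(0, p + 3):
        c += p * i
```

800

p=3,i=0: c = 0+0 = 0
p=3,i=1: c = 0+3 = 3
p=3,i=2: c = 3+6 = 9
p=3,i=3: c = 9+9 = 18
p=3,i=4: c = 18+12 = 30
p=3,i=5: c = 30+15 = 45
p=4,i=0: c = 45+0 = 45
p=4,i=1: c = 45+4 = 49
p=4,i=2: c = 49+8 = 57
p=4,i=3: c = 57+12 = 69
p=4,i=4: c = 69+16 = 85
p=4,i=5: c = 85+20 = 105
p=4,i=6: c = 105+24 = 129
p=5,i=0: c = 129+0 = 129
p=5,i=1: c = 129+5 = 134
p=5,i=2: c = 134+10 = 144
p=5,i=3: c = 144+15 = 159
p=5,i=4: c = 159+20 = 179
p=5,i=5: c = 179+25 = 204
p=5,i=6: c = 204+30 = 234
p=5,i=7: c = 234+35 = 269
p=6,i=0: c = 269+0 = 269
p=6,i=1: c = 269+6 = 275
p=6,i=2: c = 275+12 = 287
p=6,i=3: c = 287+18 = 305
p=6,i=4: c = 305+24 = 329
p=6,i=5: c = 329+30 = 359
p=6,i=6: c = 359+36 = 395
p=6,i=7: c = 395+42 = 437
p=6,i=8: c = 437+48 = 485
p=7,i=0: c = 485+0 = 485
p=7,i=1: c = 485+7 = 492
p=7,i=2: c = 492+14 = 506
p=7,i=3: c = 506+21 = 527
p=7,i=4: c = 527+28 = 555
p=7,i=5: c = 555+35 = 590
p=7,i=6: c = 590+42 = 632
p=7,i=7: c = 632+49 = 681
p=7,i=8: c = 681+56 = 737
p=7,i=9: c = 737+63 = 800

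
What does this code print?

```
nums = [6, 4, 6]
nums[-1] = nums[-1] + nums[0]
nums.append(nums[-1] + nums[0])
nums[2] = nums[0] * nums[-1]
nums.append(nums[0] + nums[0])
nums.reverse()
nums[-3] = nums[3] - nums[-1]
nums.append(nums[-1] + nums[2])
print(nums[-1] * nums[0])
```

48

nums[-1] = nums[-1]+nums[0] = 6+6 = 12 → [6, 4, 12]
append nums[-1]+nums[0] = 12+6 = 18 → [6, 4, 12, 18]
nums[2] = nums[0]*nums[-1] = 6*18 = 108 → [6, 4, 108, 18]
append nums[0]+nums[0] = 6+6 = 12 → [6, 4, 108, 18, 12]
reverse → [12, 18, 108, 4, 6]
nums[-3] = nums[3]-nums[-1] = 4-6 = -2 → [12, 18, -2, 4, 6]
append nums[-1]+nums[2] = 6+(-2) = 4 → [12, 18, -2, 4, 6, 4]
nums[-1]*nums[0] = 4*12 = 48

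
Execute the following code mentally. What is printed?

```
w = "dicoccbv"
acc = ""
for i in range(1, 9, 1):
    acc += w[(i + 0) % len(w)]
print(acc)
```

i=1: add w[1]='i' → 'i'
i=2: add w[2]='c' → 'ic'
i=3: add w[3]='o' → 'ico'
i=4: add w[4]='c' → 'icoc'
i=5: add w[5]='c' → 'icocc'
i=6: add w[6]='b' → 'icoccb'
i=7: add w[7]='v' → 'icoccbv'
i=8: add w[0]='d' → 'icoccbvd'

icoccbvd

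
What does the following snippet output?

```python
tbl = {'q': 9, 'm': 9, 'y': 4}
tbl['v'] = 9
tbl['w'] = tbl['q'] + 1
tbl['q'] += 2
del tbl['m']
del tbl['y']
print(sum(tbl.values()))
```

tbl['v'] = 9 → {'q': 9, 'm': 9, 'y': 4, 'v': 9}
tbl['w'] = tbl['q']+1 = 10 → {'q': 9, 'm': 9, 'y': 4, 'v': 9, 'w': 10}
tbl['q'] = 9+2 = 11 → {'q': 11, 'm': 9, 'y': 4, 'v': 9, 'w': 10}
del 'm' → {'q': 11, 'y': 4, 'v': 9, 'w': 10}
del 'y' → {'q': 11, 'v': 9, 'w': 10}
sum of values = 30

30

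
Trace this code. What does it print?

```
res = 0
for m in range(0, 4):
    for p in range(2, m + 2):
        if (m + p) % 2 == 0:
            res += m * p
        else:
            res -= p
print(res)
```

m=1,p=2: odd sum, res = 0-2 = -2
m=2,p=2: even sum, res = (-2)+4 = 2
m=2,p=3: odd sum, res = 2-3 = -1
m=3,p=2: odd sum, res = (-1)-2 = -3
m=3,p=3: even sum, res = (-3)+9 = 6
m=3,p=4: odd sum, res = 6-4 = 2

2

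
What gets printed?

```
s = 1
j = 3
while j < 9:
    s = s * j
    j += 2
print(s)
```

105

j=3: s = 1*3 = 3
j=5: s = 3*5 = 15
j=7: s = 15*7 = 105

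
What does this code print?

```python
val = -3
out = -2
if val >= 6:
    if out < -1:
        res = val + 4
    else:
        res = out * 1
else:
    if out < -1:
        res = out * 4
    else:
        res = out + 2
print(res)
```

-8

val=-3, out=-2
val >= 6 is False; out < -1 is True
→ res = out * 4 = -8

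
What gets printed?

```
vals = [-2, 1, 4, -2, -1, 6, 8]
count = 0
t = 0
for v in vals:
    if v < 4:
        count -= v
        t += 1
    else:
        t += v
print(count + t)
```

26

v=-2: <4, count = 0-(-2) = 2; t=1
v=1: <4, count = 2-1 = 1; t=2
v=4: not <4; t=6
v=-2: <4, count = 1-(-2) = 3; t=7
v=-1: <4, count = 3-(-1) = 4; t=8
v=6: not <4; t=14
v=8: not <4; t=22
count+t = 4+22 = 26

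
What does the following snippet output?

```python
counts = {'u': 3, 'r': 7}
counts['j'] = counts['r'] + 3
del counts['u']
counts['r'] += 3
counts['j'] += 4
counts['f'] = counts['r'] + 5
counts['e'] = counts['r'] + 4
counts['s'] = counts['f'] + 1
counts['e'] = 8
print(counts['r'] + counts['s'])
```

26

counts['j'] = counts['r']+3 = 10 → {'u': 3, 'r': 7, 'j': 10}
del 'u' → {'r': 7, 'j': 10}
counts['r'] = 7+3 = 10 → {'r': 10, 'j': 10}
counts['j'] = 10+4 = 14 → {'r': 10, 'j': 14}
counts['f'] = counts['r']+5 = 15 → {'r': 10, 'j': 14, 'f': 15}
counts['e'] = counts['r']+4 = 14 → {'r': 10, 'j': 14, 'f': 15, 'e': 14}
counts['s'] = counts['f']+1 = 16 → {'r': 10, 'j': 14, 'f': 15, 'e': 14, 's': 16}
counts['e'] = 8 → {'r': 10, 'j': 14, 'f': 15, 'e': 8, 's': 16}
counts['r']+counts['s'] = 10+16 = 26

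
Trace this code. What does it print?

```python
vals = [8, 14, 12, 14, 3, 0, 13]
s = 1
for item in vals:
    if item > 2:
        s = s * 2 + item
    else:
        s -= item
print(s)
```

item=8: >2, s = 1*2+8 = 10
item=14: >2, s = 10*2+14 = 34
item=12: >2, s = 34*2+12 = 80
item=14: >2, s = 80*2+14 = 174
item=3: >2, s = 174*2+3 = 351
item=0: not >2, s = 351-0 = 351
item=13: >2, s = 351*2+13 = 715

715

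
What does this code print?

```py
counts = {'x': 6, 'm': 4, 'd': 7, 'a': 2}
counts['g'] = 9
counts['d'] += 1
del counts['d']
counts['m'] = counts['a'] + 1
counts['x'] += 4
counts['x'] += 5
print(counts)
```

{'x': 15, 'm': 3, 'a': 2, 'g': 9}

counts['g'] = 9 → {'x': 6, 'm': 4, 'd': 7, 'a': 2, 'g': 9}
counts['d'] = 7+1 = 8 → {'x': 6, 'm': 4, 'd': 8, 'a': 2, 'g': 9}
del 'd' → {'x': 6, 'm': 4, 'a': 2, 'g': 9}
counts['m'] = counts['a']+1 = 3 → {'x': 6, 'm': 3, 'a': 2, 'g': 9}
counts['x'] = 6+4 = 10 → {'x': 10, 'm': 3, 'a': 2, 'g': 9}
counts['x'] = 10+5 = 15 → {'x': 15, 'm': 3, 'a': 2, 'g': 9}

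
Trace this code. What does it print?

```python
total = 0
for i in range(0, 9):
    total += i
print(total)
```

36

i=0: total = 0+0 = 0
i=1: total = 0+1 = 1
i=2: total = 1+2 = 3
i=3: total = 3+3 = 6
i=4: total = 6+4 = 10
i=5: total = 10+5 = 15
i=6: total = 15+6 = 21
i=7: total = 21+7 = 28
i=8: total = 28+8 = 36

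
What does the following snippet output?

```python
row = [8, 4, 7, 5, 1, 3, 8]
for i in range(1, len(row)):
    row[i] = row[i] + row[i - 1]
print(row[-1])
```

36

i=1: row[1] = 4+8 = 12 → [8, 12, 7, 5, 1, 3, 8]
i=2: row[2] = 7+12 = 19 → [8, 12, 19, 5, 1, 3, 8]
i=3: row[3] = 5+19 = 24 → [8, 12, 19, 24, 1, 3, 8]
i=4: row[4] = 1+24 = 25 → [8, 12, 19, 24, 25, 3, 8]
i=5: row[5] = 3+25 = 28 → [8, 12, 19, 24, 25, 28, 8]
i=6: row[6] = 8+28 = 36 → [8, 12, 19, 24, 25, 28, 36]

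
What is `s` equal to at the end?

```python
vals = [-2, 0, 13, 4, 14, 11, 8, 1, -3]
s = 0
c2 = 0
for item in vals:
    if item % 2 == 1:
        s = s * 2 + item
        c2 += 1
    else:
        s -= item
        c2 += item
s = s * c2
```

84

item=-2: not odd, s = 0-(-2) = 2; c2=-2
item=0: not odd, s = 2-0 = 2; c2=-2
item=13: odd, s = 2*2+13 = 17; c2=-1
item=4: not odd, s = 17-4 = 13; c2=3
item=14: not odd, s = 13-14 = -1; c2=17
item=11: odd, s = (-1)*2+11 = 9; c2=18
item=8: not odd, s = 9-8 = 1; c2=26
item=1: odd, s = 1*2+1 = 3; c2=27
item=-3: odd, s = 3*2+(-3) = 3; c2=28
s*c2 = 3*28 = 84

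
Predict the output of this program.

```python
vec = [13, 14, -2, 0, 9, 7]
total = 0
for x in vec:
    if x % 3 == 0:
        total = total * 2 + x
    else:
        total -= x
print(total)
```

x=13: not %3==0, total = 0-13 = -13
x=14: not %3==0, total = (-13)-14 = -27
x=-2: not %3==0, total = (-27)-(-2) = -25
x=0: %3==0, total = (-25)*2+0 = -50
x=9: %3==0, total = (-50)*2+9 = -91
x=7: not %3==0, total = (-91)-7 = -98

-98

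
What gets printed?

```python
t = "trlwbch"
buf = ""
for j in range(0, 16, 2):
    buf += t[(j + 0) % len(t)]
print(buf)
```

tlbhrwct

j=0: add t[0]='t' → 't'
j=2: add t[2]='l' → 'tl'
j=4: add t[4]='b' → 'tlb'
j=6: add t[6]='h' → 'tlbh'
j=8: add t[1]='r' → 'tlbhr'
j=10: add t[3]='w' → 'tlbhrw'
j=12: add t[5]='c' → 'tlbhrwc'
j=14: add t[0]='t' → 'tlbhrwct'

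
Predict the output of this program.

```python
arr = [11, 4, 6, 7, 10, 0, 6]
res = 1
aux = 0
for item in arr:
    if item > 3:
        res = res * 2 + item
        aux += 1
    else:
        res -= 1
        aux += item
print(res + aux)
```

586

item=11: >3, res = 1*2+11 = 13; aux=1
item=4: >3, res = 13*2+4 = 30; aux=2
item=6: >3, res = 30*2+6 = 66; aux=3
item=7: >3, res = 66*2+7 = 139; aux=4
item=10: >3, res = 139*2+10 = 288; aux=5
item=0: not >3, res = 288-1 = 287; aux=5
item=6: >3, res = 287*2+6 = 580; aux=6
res+aux = 580+6 = 586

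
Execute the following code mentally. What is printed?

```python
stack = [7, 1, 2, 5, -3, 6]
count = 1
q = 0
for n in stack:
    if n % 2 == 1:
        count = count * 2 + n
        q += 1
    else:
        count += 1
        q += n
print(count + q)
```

n=7: odd, count = 1*2+7 = 9; q=1
n=1: odd, count = 9*2+1 = 19; q=2
n=2: not odd, count = 19+1 = 20; q=4
n=5: odd, count = 20*2+5 = 45; q=5
n=-3: odd, count = 45*2+(-3) = 87; q=6
n=6: not odd, count = 87+1 = 88; q=12
count+q = 88+12 = 100

100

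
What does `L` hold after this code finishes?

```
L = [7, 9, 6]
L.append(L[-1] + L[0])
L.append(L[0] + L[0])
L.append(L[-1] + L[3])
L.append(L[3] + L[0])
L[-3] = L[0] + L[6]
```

[7, 9, 6, 13, 27, 27, 20]

append L[-1]+L[0] = 6+7 = 13 → [7, 9, 6, 13]
append L[0]+L[0] = 7+7 = 14 → [7, 9, 6, 13, 14]
append L[-1]+L[3] = 14+13 = 27 → [7, 9, 6, 13, 14, 27]
append L[3]+L[0] = 13+7 = 20 → [7, 9, 6, 13, 14, 27, 20]
L[-3] = L[0]+L[6] = 7+20 = 27 → [7, 9, 6, 13, 27, 27, 20]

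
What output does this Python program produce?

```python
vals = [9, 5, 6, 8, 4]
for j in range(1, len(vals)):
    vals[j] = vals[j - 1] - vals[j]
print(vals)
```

[9, 4, -2, -10, -14]

j=1: vals[1] = 9-5 = 4 → [9, 4, 6, 8, 4]
j=2: vals[2] = 4-6 = -2 → [9, 4, -2, 8, 4]
j=3: vals[3] = (-2)-8 = -10 → [9, 4, -2, -10, 4]
j=4: vals[4] = (-10)-4 = -14 → [9, 4, -2, -10, -14]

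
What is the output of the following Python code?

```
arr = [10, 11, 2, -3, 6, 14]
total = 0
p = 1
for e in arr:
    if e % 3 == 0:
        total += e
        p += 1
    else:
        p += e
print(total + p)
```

e=10: not %3==0; p=11
e=11: not %3==0; p=22
e=2: not %3==0; p=24
e=-3: %3==0, total = 0+(-3) = -3; p=25
e=6: %3==0, total = (-3)+6 = 3; p=26
e=14: not %3==0; p=40
total+p = 3+40 = 43

43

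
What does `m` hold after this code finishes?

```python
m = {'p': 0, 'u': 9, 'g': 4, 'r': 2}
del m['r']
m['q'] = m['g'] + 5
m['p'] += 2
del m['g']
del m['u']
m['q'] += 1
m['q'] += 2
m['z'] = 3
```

del 'r' → {'p': 0, 'u': 9, 'g': 4}
m['q'] = m['g']+5 = 9 → {'p': 0, 'u': 9, 'g': 4, 'q': 9}
m['p'] = 0+2 = 2 → {'p': 2, 'u': 9, 'g': 4, 'q': 9}
del 'g' → {'p': 2, 'u': 9, 'q': 9}
del 'u' → {'p': 2, 'q': 9}
m['q'] = 9+1 = 10 → {'p': 2, 'q': 10}
m['q'] = 10+2 = 12 → {'p': 2, 'q': 12}
m['z'] = 3 → {'p': 2, 'q': 12, 'z': 3}

{'p': 2, 'q': 12, 'z': 3}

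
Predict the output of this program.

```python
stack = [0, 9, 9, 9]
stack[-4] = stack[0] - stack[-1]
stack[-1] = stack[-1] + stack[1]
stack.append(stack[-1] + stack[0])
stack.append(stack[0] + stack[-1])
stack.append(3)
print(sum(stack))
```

39

stack[-4] = stack[0]-stack[-1] = 0-9 = -9 → [-9, 9, 9, 9]
stack[-1] = stack[-1]+stack[1] = 9+9 = 18 → [-9, 9, 9, 18]
append stack[-1]+stack[0] = 18+(-9) = 9 → [-9, 9, 9, 18, 9]
append stack[0]+stack[-1] = (-9)+9 = 0 → [-9, 9, 9, 18, 9, 0]
append 3 → [-9, 9, 9, 18, 9, 0, 3]
sum = 39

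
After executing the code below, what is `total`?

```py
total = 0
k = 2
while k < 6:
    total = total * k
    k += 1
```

k=2: total = 0*2 = 0
k=3: total = 0*3 = 0
k=4: total = 0*4 = 0
k=5: total = 0*5 = 0

0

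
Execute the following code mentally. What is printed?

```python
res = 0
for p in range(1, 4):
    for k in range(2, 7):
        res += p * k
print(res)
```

p=1,k=2: res = 0+2 = 2
p=1,k=3: res = 2+3 = 5
p=1,k=4: res = 5+4 = 9
p=1,k=5: res = 9+5 = 14
p=1,k=6: res = 14+6 = 20
p=2,k=2: res = 20+4 = 24
p=2,k=3: res = 24+6 = 30
p=2,k=4: res = 30+8 = 38
p=2,k=5: res = 38+10 = 48
p=2,k=6: res = 48+12 = 60
p=3,k=2: res = 60+6 = 66
p=3,k=3: res = 66+9 = 75
p=3,k=4: res = 75+12 = 87
p=3,k=5: res = 87+15 = 102
p=3,k=6: res = 102+18 = 120

120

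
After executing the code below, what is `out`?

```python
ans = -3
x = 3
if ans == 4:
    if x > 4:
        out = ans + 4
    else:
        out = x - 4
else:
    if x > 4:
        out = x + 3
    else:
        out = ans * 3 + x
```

-6

ans=-3, x=3
ans == 4 is False; x > 4 is False
→ out = ans * 3 + x = -6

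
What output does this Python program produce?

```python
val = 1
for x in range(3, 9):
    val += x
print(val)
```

34

x=3: val = 1+3 = 4
x=4: val = 4+4 = 8
x=5: val = 8+5 = 13
x=6: val = 13+6 = 19
x=7: val = 19+7 = 26
x=8: val = 26+8 = 34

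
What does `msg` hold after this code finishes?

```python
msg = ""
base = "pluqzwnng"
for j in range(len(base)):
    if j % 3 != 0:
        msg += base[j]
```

'luzwng'

j=0: skip
j=1: add 'l' → 'l'
j=2: add 'u' → 'lu'
j=3: skip
j=4: add 'z' → 'luz'
j=5: add 'w' → 'luzw'
j=6: skip
j=7: add 'n' → 'luzwn'
j=8: add 'g' → 'luzwng'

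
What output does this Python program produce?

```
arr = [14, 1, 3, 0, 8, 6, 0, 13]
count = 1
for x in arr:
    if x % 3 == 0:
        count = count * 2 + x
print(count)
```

x=14: not %3==0
x=1: not %3==0
x=3: %3==0, count = 1*2+3 = 5
x=0: %3==0, count = 5*2+0 = 10
x=8: not %3==0
x=6: %3==0, count = 10*2+6 = 26
x=0: %3==0, count = 26*2+0 = 52
x=13: not %3==0

52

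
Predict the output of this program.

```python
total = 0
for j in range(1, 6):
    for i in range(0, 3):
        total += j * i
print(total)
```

j=1,i=0: total = 0+0 = 0
j=1,i=1: total = 0+1 = 1
j=1,i=2: total = 1+2 = 3
j=2,i=0: total = 3+0 = 3
j=2,i=1: total = 3+2 = 5
j=2,i=2: total = 5+4 = 9
j=3,i=0: total = 9+0 = 9
j=3,i=1: total = 9+3 = 12
j=3,i=2: total = 12+6 = 18
j=4,i=0: total = 18+0 = 18
j=4,i=1: total = 18+4 = 22
j=4,i=2: total = 22+8 = 30
j=5,i=0: total = 30+0 = 30
j=5,i=1: total = 30+5 = 35
j=5,i=2: total = 35+10 = 45

45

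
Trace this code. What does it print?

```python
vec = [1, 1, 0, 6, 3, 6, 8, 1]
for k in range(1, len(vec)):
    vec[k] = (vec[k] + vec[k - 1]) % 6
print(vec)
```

k=1: vec[1] = (1+1)%6 = 2 → [1, 2, 0, 6, 3, 6, 8, 1]
k=2: vec[2] = (0+2)%6 = 2 → [1, 2, 2, 6, 3, 6, 8, 1]
k=3: vec[3] = (6+2)%6 = 2 → [1, 2, 2, 2, 3, 6, 8, 1]
k=4: vec[4] = (3+2)%6 = 5 → [1, 2, 2, 2, 5, 6, 8, 1]
k=5: vec[5] = (6+5)%6 = 5 → [1, 2, 2, 2, 5, 5, 8, 1]
k=6: vec[6] = (8+5)%6 = 1 → [1, 2, 2, 2, 5, 5, 1, 1]
k=7: vec[7] = (1+1)%6 = 2 → [1, 2, 2, 2, 5, 5, 1, 2]

[1, 2, 2, 2, 5, 5, 1, 2]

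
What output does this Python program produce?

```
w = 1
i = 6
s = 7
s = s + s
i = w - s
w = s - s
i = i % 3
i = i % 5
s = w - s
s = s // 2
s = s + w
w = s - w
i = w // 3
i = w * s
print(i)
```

s = 7+7 = 14
i = 1-14 = -13
w = 14-14 = 0
i = (-13)%3 = 2
i = 2%5 = 2
s = 0-14 = -14
s = (-14)//2 = -7
s = (-7)+0 = -7
w = (-7)-0 = -7
i = (-7)//3 = -3
i = (-7)*(-7) = 49

49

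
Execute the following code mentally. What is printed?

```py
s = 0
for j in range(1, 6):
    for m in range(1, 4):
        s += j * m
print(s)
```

j=1,m=1: s = 0+1 = 1
j=1,m=2: s = 1+2 = 3
j=1,m=3: s = 3+3 = 6
j=2,m=1: s = 6+2 = 8
j=2,m=2: s = 8+4 = 12
j=2,m=3: s = 12+6 = 18
j=3,m=1: s = 18+3 = 21
j=3,m=2: s = 21+6 = 27
j=3,m=3: s = 27+9 = 36
j=4,m=1: s = 36+4 = 40
j=4,m=2: s = 40+8 = 48
j=4,m=3: s = 48+12 = 60
j=5,m=1: s = 60+5 = 65
j=5,m=2: s = 65+10 = 75
j=5,m=3: s = 75+15 = 90

90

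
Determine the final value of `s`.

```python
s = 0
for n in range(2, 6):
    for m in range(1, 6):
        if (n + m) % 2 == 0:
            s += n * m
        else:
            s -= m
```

78

n=2,m=1: odd sum, s = 0-1 = -1
n=2,m=2: even sum, s = (-1)+4 = 3
n=2,m=3: odd sum, s = 3-3 = 0
n=2,m=4: even sum, s = 0+8 = 8
n=2,m=5: odd sum, s = 8-5 = 3
n=3,m=1: even sum, s = 3+3 = 6
n=3,m=2: odd sum, s = 6-2 = 4
n=3,m=3: even sum, s = 4+9 = 13
n=3,m=4: odd sum, s = 13-4 = 9
n=3,m=5: even sum, s = 9+15 = 24
n=4,m=1: odd sum, s = 24-1 = 23
n=4,m=2: even sum, s = 23+8 = 31
n=4,m=3: odd sum, s = 31-3 = 28
n=4,m=4: even sum, s = 28+16 = 44
n=4,m=5: odd sum, s = 44-5 = 39
n=5,m=1: even sum, s = 39+5 = 44
n=5,m=2: odd sum, s = 44-2 = 42
n=5,m=3: even sum, s = 42+15 = 57
n=5,m=4: odd sum, s = 57-4 = 53
n=5,m=5: even sum, s = 53+25 = 78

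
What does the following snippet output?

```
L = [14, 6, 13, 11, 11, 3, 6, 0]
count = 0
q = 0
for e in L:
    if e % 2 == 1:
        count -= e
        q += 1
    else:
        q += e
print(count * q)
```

-1140

e=14: not odd; q=14
e=6: not odd; q=20
e=13: odd, count = 0-13 = -13; q=21
e=11: odd, count = (-13)-11 = -24; q=22
e=11: odd, count = (-24)-11 = -35; q=23
e=3: odd, count = (-35)-3 = -38; q=24
e=6: not odd; q=30
e=0: not odd; q=30
count*q = (-38)*30 = -1140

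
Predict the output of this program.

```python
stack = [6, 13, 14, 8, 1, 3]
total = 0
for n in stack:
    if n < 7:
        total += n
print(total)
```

10

n=6: <7, total = 0+6 = 6
n=13: not <7
n=14: not <7
n=8: not <7
n=1: <7, total = 6+1 = 7
n=3: <7, total = 7+3 = 10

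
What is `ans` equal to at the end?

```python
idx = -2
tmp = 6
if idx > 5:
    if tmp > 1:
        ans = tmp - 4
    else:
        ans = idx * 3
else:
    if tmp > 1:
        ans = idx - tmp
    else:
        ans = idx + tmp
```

idx=-2, tmp=6
idx > 5 is False; tmp > 1 is True
→ ans = idx - tmp = -8

-8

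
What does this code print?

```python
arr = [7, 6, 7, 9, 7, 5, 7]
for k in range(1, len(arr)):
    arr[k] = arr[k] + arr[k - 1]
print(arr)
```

k=1: arr[1] = 6+7 = 13 → [7, 13, 7, 9, 7, 5, 7]
k=2: arr[2] = 7+13 = 20 → [7, 13, 20, 9, 7, 5, 7]
k=3: arr[3] = 9+20 = 29 → [7, 13, 20, 29, 7, 5, 7]
k=4: arr[4] = 7+29 = 36 → [7, 13, 20, 29, 36, 5, 7]
k=5: arr[5] = 5+36 = 41 → [7, 13, 20, 29, 36, 41, 7]
k=6: arr[6] = 7+41 = 48 → [7, 13, 20, 29, 36, 41, 48]

[7, 13, 20, 29, 36, 41, 48]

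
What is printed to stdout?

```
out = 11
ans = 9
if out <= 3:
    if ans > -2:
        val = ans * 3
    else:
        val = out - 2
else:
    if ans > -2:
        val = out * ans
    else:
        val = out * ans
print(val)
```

out=11, ans=9
out <= 3 is False; ans > -2 is True
→ val = out * ans = 99

99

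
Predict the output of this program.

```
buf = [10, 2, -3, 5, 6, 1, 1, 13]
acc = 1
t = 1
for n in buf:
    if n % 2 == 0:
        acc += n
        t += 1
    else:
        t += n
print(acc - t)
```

n=10: even, acc = 1+10 = 11; t=2
n=2: even, acc = 11+2 = 13; t=3
n=-3: not even; t=0
n=5: not even; t=5
n=6: even, acc = 13+6 = 19; t=6
n=1: not even; t=7
n=1: not even; t=8
n=13: not even; t=21
acc-t = 19-21 = -2

-2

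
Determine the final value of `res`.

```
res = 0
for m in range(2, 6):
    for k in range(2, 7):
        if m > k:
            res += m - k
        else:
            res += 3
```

52

m=2,k=2: not 2>2, res = 0+3 = 3
m=2,k=3: not 2>3, res = 3+3 = 6
m=2,k=4: not 2>4, res = 6+3 = 9
m=2,k=5: not 2>5, res = 9+3 = 12
m=2,k=6: not 2>6, res = 12+3 = 15
m=3,k=2: 3>2, res = 15+1 = 16
m=3,k=3: not 3>3, res = 16+3 = 19
m=3,k=4: not 3>4, res = 19+3 = 22
m=3,k=5: not 3>5, res = 22+3 = 25
m=3,k=6: not 3>6, res = 25+3 = 28
m=4,k=2: 4>2, res = 28+2 = 30
m=4,k=3: 4>3, res = 30+1 = 31
m=4,k=4: not 4>4, res = 31+3 = 34
m=4,k=5: not 4>5, res = 34+3 = 37
m=4,k=6: not 4>6, res = 37+3 = 40
m=5,k=2: 5>2, res = 40+3 = 43
m=5,k=3: 5>3, res = 43+2 = 45
m=5,k=4: 5>4, res = 45+1 = 46
m=5,k=5: not 5>5, res = 46+3 = 49
m=5,k=6: not 5>6, res = 49+3 = 52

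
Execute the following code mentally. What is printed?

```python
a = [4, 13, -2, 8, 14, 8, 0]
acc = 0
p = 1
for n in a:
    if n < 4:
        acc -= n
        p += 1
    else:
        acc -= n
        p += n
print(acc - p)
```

n=4: not <4, acc = 0-4 = -4; p=5
n=13: not <4, acc = (-4)-13 = -17; p=18
n=-2: <4, acc = (-17)-(-2) = -15; p=19
n=8: not <4, acc = (-15)-8 = -23; p=27
n=14: not <4, acc = (-23)-14 = -37; p=41
n=8: not <4, acc = (-37)-8 = -45; p=49
n=0: <4, acc = (-45)-0 = -45; p=50
acc-p = (-45)-50 = -95

-95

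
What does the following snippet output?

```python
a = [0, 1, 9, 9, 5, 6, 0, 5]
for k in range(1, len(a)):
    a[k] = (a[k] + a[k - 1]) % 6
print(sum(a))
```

k=1: a[1] = (1+0)%6 = 1 → [0, 1, 9, 9, 5, 6, 0, 5]
k=2: a[2] = (9+1)%6 = 4 → [0, 1, 4, 9, 5, 6, 0, 5]
k=3: a[3] = (9+4)%6 = 1 → [0, 1, 4, 1, 5, 6, 0, 5]
k=4: a[4] = (5+1)%6 = 0 → [0, 1, 4, 1, 0, 6, 0, 5]
k=5: a[5] = (6+0)%6 = 0 → [0, 1, 4, 1, 0, 0, 0, 5]
k=6: a[6] = (0+0)%6 = 0 → [0, 1, 4, 1, 0, 0, 0, 5]
k=7: a[7] = (5+0)%6 = 5 → [0, 1, 4, 1, 0, 0, 0, 5]
sum = 11

11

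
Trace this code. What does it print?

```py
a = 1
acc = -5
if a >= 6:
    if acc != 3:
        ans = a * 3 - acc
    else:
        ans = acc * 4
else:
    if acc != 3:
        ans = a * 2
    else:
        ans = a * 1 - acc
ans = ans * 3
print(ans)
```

6

a=1, acc=-5
a >= 6 is False; acc != 3 is True
→ ans = a * 2 = 2
ans = 2*3 = 6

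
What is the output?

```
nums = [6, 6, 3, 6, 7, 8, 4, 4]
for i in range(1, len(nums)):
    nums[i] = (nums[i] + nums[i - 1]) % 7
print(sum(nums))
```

20

i=1: nums[1] = (6+6)%7 = 5 → [6, 5, 3, 6, 7, 8, 4, 4]
i=2: nums[2] = (3+5)%7 = 1 → [6, 5, 1, 6, 7, 8, 4, 4]
i=3: nums[3] = (6+1)%7 = 0 → [6, 5, 1, 0, 7, 8, 4, 4]
i=4: nums[4] = (7+0)%7 = 0 → [6, 5, 1, 0, 0, 8, 4, 4]
i=5: nums[5] = (8+0)%7 = 1 → [6, 5, 1, 0, 0, 1, 4, 4]
i=6: nums[6] = (4+1)%7 = 5 → [6, 5, 1, 0, 0, 1, 5, 4]
i=7: nums[7] = (4+5)%7 = 2 → [6, 5, 1, 0, 0, 1, 5, 2]
sum = 20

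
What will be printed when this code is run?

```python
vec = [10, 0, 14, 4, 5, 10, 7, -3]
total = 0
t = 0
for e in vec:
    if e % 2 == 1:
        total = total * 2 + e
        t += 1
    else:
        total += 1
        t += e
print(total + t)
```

e=10: not odd, total = 0+1 = 1; t=10
e=0: not odd, total = 1+1 = 2; t=10
e=14: not odd, total = 2+1 = 3; t=24
e=4: not odd, total = 3+1 = 4; t=28
e=5: odd, total = 4*2+5 = 13; t=29
e=10: not odd, total = 13+1 = 14; t=39
e=7: odd, total = 14*2+7 = 35; t=40
e=-3: odd, total = 35*2+(-3) = 67; t=41
total+t = 67+41 = 108

108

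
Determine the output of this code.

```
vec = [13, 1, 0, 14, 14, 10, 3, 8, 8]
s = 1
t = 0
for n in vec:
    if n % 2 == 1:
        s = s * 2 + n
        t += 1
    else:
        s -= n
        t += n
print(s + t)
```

n=13: odd, s = 1*2+13 = 15; t=1
n=1: odd, s = 15*2+1 = 31; t=2
n=0: not odd, s = 31-0 = 31; t=2
n=14: not odd, s = 31-14 = 17; t=16
n=14: not odd, s = 17-14 = 3; t=30
n=10: not odd, s = 3-10 = -7; t=40
n=3: odd, s = (-7)*2+3 = -11; t=41
n=8: not odd, s = (-11)-8 = -19; t=49
n=8: not odd, s = (-19)-8 = -27; t=57
s+t = (-27)+57 = 30

30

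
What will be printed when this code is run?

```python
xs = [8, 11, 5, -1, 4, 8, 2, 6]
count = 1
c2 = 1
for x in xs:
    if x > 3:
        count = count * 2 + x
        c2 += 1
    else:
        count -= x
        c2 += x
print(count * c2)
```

x=8: >3, count = 1*2+8 = 10; c2=2
x=11: >3, count = 10*2+11 = 31; c2=3
x=5: >3, count = 31*2+5 = 67; c2=4
x=-1: not >3, count = 67-(-1) = 68; c2=3
x=4: >3, count = 68*2+4 = 140; c2=4
x=8: >3, count = 140*2+8 = 288; c2=5
x=2: not >3, count = 288-2 = 286; c2=7
x=6: >3, count = 286*2+6 = 578; c2=8
count*c2 = 578*8 = 4624

4624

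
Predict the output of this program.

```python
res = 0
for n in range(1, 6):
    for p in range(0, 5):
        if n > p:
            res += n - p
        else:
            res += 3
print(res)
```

n=1,p=0: 1>0, res = 0+1 = 1
n=1,p=1: not 1>1, res = 1+3 = 4
n=1,p=2: not 1>2, res = 4+3 = 7
n=1,p=3: not 1>3, res = 7+3 = 10
n=1,p=4: not 1>4, res = 10+3 = 13
n=2,p=0: 2>0, res = 13+2 = 15
n=2,p=1: 2>1, res = 15+1 = 16
n=2,p=2: not 2>2, res = 16+3 = 19
n=2,p=3: not 2>3, res = 19+3 = 22
n=2,p=4: not 2>4, res = 22+3 = 25
n=3,p=0: 3>0, res = 25+3 = 28
n=3,p=1: 3>1, res = 28+2 = 30
n=3,p=2: 3>2, res = 30+1 = 31
n=3,p=3: not 3>3, res = 31+3 = 34
n=3,p=4: not 3>4, res = 34+3 = 37
n=4,p=0: 4>0, res = 37+4 = 41
n=4,p=1: 4>1, res = 41+3 = 44
n=4,p=2: 4>2, res = 44+2 = 46
n=4,p=3: 4>3, res = 46+1 = 47
n=4,p=4: not 4>4, res = 47+3 = 50
n=5,p=0: 5>0, res = 50+5 = 55
n=5,p=1: 5>1, res = 55+4 = 59
n=5,p=2: 5>2, res = 59+3 = 62
n=5,p=3: 5>3, res = 62+2 = 64
n=5,p=4: 5>4, res = 64+1 = 65

65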